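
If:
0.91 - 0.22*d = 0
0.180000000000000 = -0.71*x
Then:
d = 4.14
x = -0.25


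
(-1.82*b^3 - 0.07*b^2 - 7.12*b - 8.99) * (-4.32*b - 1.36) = 7.8624*b^4 + 2.7776*b^3 + 30.8536*b^2 + 48.52*b + 12.2264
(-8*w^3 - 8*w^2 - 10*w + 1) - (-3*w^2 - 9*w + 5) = -8*w^3 - 5*w^2 - w - 4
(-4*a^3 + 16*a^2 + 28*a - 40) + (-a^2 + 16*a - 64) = -4*a^3 + 15*a^2 + 44*a - 104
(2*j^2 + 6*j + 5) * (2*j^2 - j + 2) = 4*j^4 + 10*j^3 + 8*j^2 + 7*j + 10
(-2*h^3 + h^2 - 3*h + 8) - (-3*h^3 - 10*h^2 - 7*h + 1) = h^3 + 11*h^2 + 4*h + 7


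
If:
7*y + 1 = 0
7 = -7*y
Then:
No Solution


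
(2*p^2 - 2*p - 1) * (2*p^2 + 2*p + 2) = 4*p^4 - 2*p^2 - 6*p - 2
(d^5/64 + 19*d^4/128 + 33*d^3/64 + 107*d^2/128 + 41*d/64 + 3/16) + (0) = d^5/64 + 19*d^4/128 + 33*d^3/64 + 107*d^2/128 + 41*d/64 + 3/16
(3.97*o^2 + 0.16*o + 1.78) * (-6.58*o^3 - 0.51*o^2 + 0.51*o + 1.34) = -26.1226*o^5 - 3.0775*o^4 - 9.7693*o^3 + 4.4936*o^2 + 1.1222*o + 2.3852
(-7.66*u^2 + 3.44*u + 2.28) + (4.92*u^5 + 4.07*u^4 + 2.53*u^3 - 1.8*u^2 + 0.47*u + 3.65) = 4.92*u^5 + 4.07*u^4 + 2.53*u^3 - 9.46*u^2 + 3.91*u + 5.93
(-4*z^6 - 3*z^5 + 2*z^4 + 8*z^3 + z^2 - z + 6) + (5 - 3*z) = -4*z^6 - 3*z^5 + 2*z^4 + 8*z^3 + z^2 - 4*z + 11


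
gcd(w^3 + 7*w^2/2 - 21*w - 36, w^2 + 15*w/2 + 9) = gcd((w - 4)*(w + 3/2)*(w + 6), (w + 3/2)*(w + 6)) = w^2 + 15*w/2 + 9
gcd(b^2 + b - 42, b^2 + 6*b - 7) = b + 7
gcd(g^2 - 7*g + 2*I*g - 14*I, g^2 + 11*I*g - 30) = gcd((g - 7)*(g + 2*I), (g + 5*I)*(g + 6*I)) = 1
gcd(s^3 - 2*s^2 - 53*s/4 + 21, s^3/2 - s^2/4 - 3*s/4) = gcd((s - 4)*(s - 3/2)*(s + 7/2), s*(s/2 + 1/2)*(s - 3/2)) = s - 3/2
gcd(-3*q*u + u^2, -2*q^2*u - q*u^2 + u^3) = u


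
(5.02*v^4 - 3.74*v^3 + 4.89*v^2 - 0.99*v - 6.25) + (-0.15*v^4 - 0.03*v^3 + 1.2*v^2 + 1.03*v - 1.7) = 4.87*v^4 - 3.77*v^3 + 6.09*v^2 + 0.04*v - 7.95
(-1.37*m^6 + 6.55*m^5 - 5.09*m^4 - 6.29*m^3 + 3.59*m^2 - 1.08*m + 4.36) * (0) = 0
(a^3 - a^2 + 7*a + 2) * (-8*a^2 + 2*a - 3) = -8*a^5 + 10*a^4 - 61*a^3 + a^2 - 17*a - 6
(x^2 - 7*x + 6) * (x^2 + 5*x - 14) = x^4 - 2*x^3 - 43*x^2 + 128*x - 84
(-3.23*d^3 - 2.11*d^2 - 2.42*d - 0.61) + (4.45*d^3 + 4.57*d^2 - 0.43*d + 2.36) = 1.22*d^3 + 2.46*d^2 - 2.85*d + 1.75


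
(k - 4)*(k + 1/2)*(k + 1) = k^3 - 5*k^2/2 - 11*k/2 - 2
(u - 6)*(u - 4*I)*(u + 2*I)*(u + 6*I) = u^4 - 6*u^3 + 4*I*u^3 + 20*u^2 - 24*I*u^2 - 120*u + 48*I*u - 288*I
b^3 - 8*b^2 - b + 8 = (b - 8)*(b - 1)*(b + 1)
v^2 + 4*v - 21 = (v - 3)*(v + 7)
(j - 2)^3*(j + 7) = j^4 + j^3 - 30*j^2 + 76*j - 56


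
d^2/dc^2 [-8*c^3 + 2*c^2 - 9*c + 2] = 4 - 48*c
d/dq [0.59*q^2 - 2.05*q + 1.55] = 1.18*q - 2.05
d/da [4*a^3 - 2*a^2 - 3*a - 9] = 12*a^2 - 4*a - 3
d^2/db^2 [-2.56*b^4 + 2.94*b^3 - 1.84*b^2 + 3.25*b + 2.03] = -30.72*b^2 + 17.64*b - 3.68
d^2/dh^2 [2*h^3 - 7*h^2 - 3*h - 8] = 12*h - 14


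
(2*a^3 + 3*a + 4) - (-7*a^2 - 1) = 2*a^3 + 7*a^2 + 3*a + 5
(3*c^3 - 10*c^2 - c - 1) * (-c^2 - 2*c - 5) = -3*c^5 + 4*c^4 + 6*c^3 + 53*c^2 + 7*c + 5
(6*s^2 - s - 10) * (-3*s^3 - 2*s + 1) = -18*s^5 + 3*s^4 + 18*s^3 + 8*s^2 + 19*s - 10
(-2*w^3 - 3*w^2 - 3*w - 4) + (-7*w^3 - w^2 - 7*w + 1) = -9*w^3 - 4*w^2 - 10*w - 3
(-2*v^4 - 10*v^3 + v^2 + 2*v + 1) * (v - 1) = -2*v^5 - 8*v^4 + 11*v^3 + v^2 - v - 1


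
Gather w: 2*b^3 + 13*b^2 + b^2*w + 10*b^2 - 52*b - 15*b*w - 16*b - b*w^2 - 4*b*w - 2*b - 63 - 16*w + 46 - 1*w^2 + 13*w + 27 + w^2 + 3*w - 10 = 2*b^3 + 23*b^2 - b*w^2 - 70*b + w*(b^2 - 19*b)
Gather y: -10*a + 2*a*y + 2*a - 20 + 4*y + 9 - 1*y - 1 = -8*a + y*(2*a + 3) - 12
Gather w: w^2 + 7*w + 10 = w^2 + 7*w + 10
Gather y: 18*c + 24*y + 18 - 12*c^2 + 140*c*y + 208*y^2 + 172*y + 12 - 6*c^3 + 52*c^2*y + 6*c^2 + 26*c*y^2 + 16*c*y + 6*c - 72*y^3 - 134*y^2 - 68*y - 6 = -6*c^3 - 6*c^2 + 24*c - 72*y^3 + y^2*(26*c + 74) + y*(52*c^2 + 156*c + 128) + 24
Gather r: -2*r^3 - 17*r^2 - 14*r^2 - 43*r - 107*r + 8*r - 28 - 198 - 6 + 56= -2*r^3 - 31*r^2 - 142*r - 176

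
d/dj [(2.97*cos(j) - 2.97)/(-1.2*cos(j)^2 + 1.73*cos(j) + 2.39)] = (-3.564*cos(j)^2 + 7.128*cos(j) - 12.2364)*sin(j)/(1.44*cos(j)^4 - 4.152*cos(j)^3 - 2.7431*cos(j)^2 + 8.2694*cos(j) + 5.7121)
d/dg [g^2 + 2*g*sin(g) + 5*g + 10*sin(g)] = 2*g*cos(g) + 2*g + 2*sin(g) + 10*cos(g) + 5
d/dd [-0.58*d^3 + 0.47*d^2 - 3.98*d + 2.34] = -1.74*d^2 + 0.94*d - 3.98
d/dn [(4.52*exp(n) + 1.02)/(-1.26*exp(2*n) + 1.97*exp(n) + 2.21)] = (5.6952*exp(2*n) + 2.5704*exp(n) + 7.9798)*exp(n)/(1.5876*exp(4*n) - 4.9644*exp(3*n) - 1.6883*exp(2*n) + 8.7074*exp(n) + 4.8841)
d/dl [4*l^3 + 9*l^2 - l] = 12*l^2 + 18*l - 1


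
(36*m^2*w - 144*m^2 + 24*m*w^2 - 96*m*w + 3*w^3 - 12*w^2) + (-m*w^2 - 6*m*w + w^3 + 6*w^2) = 36*m^2*w - 144*m^2 + 23*m*w^2 - 102*m*w + 4*w^3 - 6*w^2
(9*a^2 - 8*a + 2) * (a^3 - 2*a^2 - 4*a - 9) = 9*a^5 - 26*a^4 - 18*a^3 - 53*a^2 + 64*a - 18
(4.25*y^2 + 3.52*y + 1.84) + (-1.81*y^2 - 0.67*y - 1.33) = 2.44*y^2 + 2.85*y + 0.51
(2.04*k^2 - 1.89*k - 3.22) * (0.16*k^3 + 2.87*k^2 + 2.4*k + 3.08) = 0.3264*k^5 + 5.5524*k^4 - 1.0435*k^3 - 7.4942*k^2 - 13.5492*k - 9.9176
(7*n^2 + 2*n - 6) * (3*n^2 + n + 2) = 21*n^4 + 13*n^3 - 2*n^2 - 2*n - 12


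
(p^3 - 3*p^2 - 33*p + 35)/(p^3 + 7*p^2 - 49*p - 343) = (p^2 + 4*p - 5)/(p^2 + 14*p + 49)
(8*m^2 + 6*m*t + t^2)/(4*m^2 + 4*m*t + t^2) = (4*m + t)/(2*m + t)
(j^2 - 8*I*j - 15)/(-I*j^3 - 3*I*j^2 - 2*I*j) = (I*j^2 + 8*j - 15*I)/(j*(j^2 + 3*j + 2))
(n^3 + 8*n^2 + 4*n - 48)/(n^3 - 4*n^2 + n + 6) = (n^2 + 10*n + 24)/(n^2 - 2*n - 3)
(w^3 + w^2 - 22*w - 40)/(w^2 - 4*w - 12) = (w^2 - w - 20)/(w - 6)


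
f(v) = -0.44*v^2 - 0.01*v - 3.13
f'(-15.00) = 13.19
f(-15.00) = -101.98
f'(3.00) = -2.65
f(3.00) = -7.12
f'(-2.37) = 2.08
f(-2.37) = -5.58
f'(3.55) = -3.13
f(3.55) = -8.71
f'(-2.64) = 2.31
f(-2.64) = -6.17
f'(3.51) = -3.10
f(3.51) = -8.59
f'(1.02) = -0.91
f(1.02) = -3.60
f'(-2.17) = 1.90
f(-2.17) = -5.18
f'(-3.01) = 2.64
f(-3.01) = -7.09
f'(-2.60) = 2.28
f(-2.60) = -6.08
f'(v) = -0.88*v - 0.01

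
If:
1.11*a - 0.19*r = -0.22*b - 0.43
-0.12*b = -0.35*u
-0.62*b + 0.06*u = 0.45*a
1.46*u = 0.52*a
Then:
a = 0.00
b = 0.00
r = 2.26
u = 0.00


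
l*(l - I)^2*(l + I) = l^4 - I*l^3 + l^2 - I*l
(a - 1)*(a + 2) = a^2 + a - 2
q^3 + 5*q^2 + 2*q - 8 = (q - 1)*(q + 2)*(q + 4)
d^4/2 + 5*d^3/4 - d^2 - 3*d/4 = d*(d/2 + 1/4)*(d - 1)*(d + 3)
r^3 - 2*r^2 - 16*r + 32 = (r - 4)*(r - 2)*(r + 4)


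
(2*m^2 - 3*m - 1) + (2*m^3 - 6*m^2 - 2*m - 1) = 2*m^3 - 4*m^2 - 5*m - 2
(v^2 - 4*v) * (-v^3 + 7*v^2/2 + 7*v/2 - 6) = -v^5 + 15*v^4/2 - 21*v^3/2 - 20*v^2 + 24*v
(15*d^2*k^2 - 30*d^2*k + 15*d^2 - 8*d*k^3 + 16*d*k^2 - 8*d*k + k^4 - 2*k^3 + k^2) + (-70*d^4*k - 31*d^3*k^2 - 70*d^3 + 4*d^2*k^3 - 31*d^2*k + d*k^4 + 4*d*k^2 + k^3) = -70*d^4*k - 31*d^3*k^2 - 70*d^3 + 4*d^2*k^3 + 15*d^2*k^2 - 61*d^2*k + 15*d^2 + d*k^4 - 8*d*k^3 + 20*d*k^2 - 8*d*k + k^4 - k^3 + k^2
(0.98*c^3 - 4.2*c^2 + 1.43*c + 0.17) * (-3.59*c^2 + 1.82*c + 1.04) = -3.5182*c^5 + 16.8616*c^4 - 11.7585*c^3 - 2.3757*c^2 + 1.7966*c + 0.1768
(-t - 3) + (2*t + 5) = t + 2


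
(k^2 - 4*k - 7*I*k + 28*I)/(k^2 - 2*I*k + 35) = (k - 4)/(k + 5*I)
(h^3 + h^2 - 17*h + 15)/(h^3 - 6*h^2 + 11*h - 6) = (h + 5)/(h - 2)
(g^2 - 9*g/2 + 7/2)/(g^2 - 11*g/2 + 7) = (g - 1)/(g - 2)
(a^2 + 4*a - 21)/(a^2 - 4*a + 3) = (a + 7)/(a - 1)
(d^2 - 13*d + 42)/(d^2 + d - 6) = (d^2 - 13*d + 42)/(d^2 + d - 6)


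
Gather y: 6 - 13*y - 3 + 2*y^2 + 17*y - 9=2*y^2 + 4*y - 6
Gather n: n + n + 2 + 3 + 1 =2*n + 6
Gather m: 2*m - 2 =2*m - 2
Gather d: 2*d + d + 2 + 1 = 3*d + 3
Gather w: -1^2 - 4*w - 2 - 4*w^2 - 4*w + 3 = -4*w^2 - 8*w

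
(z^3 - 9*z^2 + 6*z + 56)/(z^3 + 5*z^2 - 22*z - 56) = (z - 7)/(z + 7)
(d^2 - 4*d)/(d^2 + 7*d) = (d - 4)/(d + 7)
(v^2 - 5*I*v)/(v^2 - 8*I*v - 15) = v/(v - 3*I)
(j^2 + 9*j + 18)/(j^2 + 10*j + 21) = (j + 6)/(j + 7)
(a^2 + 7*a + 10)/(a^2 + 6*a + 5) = (a + 2)/(a + 1)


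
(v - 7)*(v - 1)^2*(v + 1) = v^4 - 8*v^3 + 6*v^2 + 8*v - 7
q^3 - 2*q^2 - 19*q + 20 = (q - 5)*(q - 1)*(q + 4)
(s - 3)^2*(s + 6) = s^3 - 27*s + 54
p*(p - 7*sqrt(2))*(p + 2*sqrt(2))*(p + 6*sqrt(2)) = p^4 + sqrt(2)*p^3 - 88*p^2 - 168*sqrt(2)*p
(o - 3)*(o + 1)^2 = o^3 - o^2 - 5*o - 3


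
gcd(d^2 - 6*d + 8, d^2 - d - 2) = d - 2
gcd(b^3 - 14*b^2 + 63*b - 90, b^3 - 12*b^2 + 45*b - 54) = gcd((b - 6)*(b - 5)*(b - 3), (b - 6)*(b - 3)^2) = b^2 - 9*b + 18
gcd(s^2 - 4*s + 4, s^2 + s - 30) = 1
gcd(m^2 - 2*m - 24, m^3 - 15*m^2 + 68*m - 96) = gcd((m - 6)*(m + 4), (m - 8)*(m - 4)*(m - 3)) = 1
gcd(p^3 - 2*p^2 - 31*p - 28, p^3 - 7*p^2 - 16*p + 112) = p^2 - 3*p - 28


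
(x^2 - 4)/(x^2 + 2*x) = (x - 2)/x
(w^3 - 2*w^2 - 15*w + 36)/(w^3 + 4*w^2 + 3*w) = (w^3 - 2*w^2 - 15*w + 36)/(w*(w^2 + 4*w + 3))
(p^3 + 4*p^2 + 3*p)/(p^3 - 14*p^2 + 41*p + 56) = p*(p + 3)/(p^2 - 15*p + 56)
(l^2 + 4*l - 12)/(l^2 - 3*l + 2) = (l + 6)/(l - 1)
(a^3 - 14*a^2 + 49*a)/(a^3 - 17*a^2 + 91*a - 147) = a/(a - 3)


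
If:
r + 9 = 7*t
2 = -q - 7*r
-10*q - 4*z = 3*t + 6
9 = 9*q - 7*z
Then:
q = -225/739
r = -179/739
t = 6472/5173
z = -8676/5173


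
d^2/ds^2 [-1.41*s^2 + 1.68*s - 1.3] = -2.82000000000000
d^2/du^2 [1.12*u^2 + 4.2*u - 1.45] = 2.24000000000000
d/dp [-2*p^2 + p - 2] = 1 - 4*p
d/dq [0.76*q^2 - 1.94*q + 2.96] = 1.52*q - 1.94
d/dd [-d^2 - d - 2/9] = -2*d - 1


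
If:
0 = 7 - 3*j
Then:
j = 7/3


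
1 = 1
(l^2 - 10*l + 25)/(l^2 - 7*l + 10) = (l - 5)/(l - 2)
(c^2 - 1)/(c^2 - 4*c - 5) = (c - 1)/(c - 5)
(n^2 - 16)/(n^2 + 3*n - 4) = (n - 4)/(n - 1)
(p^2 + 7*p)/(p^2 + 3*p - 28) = p/(p - 4)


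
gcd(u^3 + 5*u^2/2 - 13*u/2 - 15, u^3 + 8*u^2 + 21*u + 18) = u^2 + 5*u + 6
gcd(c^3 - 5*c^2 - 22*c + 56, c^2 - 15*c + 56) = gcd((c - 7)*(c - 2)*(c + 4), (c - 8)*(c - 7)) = c - 7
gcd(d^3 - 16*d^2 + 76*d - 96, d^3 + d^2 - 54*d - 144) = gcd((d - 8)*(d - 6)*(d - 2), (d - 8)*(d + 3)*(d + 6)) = d - 8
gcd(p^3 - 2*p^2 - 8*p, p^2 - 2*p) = p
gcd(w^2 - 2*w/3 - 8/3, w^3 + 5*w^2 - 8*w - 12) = w - 2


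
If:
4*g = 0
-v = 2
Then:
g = 0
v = -2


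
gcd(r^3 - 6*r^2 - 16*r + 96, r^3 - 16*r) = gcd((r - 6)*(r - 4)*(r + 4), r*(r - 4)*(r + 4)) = r^2 - 16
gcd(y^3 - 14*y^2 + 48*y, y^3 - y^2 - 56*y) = y^2 - 8*y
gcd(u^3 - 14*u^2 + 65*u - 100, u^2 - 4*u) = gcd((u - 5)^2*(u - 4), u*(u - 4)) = u - 4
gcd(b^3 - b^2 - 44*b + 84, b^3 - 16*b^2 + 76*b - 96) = b^2 - 8*b + 12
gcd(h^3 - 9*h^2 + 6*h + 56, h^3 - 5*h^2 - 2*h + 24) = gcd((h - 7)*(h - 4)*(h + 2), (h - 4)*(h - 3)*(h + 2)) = h^2 - 2*h - 8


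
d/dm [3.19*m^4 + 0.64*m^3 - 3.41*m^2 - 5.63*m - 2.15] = 12.76*m^3 + 1.92*m^2 - 6.82*m - 5.63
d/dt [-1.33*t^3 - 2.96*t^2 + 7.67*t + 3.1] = -3.99*t^2 - 5.92*t + 7.67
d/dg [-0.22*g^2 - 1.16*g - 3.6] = -0.44*g - 1.16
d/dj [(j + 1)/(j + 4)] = 3/(j + 4)^2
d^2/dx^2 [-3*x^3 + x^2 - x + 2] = 2 - 18*x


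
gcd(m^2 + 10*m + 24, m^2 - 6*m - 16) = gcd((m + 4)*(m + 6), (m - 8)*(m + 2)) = 1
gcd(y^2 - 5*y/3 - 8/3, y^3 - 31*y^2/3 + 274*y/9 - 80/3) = y - 8/3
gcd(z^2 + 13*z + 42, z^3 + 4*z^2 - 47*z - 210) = z + 6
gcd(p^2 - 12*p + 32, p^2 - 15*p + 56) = p - 8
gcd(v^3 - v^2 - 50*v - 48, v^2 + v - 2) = 1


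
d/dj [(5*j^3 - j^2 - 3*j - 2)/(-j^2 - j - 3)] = (-5*j^4 - 10*j^3 - 47*j^2 + 2*j + 7)/(j^4 + 2*j^3 + 7*j^2 + 6*j + 9)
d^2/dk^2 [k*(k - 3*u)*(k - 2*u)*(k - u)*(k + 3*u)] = 20*k^3 - 36*k^2*u - 42*k*u^2 + 54*u^3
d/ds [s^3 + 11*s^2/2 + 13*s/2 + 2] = 3*s^2 + 11*s + 13/2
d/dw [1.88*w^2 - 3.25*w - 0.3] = 3.76*w - 3.25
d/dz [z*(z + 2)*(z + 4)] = 3*z^2 + 12*z + 8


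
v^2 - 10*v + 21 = (v - 7)*(v - 3)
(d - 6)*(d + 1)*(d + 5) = d^3 - 31*d - 30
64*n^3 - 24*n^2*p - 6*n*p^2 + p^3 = (-8*n + p)*(-2*n + p)*(4*n + p)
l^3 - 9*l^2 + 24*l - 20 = (l - 5)*(l - 2)^2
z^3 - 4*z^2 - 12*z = z*(z - 6)*(z + 2)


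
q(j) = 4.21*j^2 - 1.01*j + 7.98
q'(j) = 8.42*j - 1.01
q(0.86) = 10.23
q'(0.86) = 6.23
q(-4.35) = 92.04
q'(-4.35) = -37.64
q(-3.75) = 70.97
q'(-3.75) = -32.58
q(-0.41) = 9.10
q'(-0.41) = -4.46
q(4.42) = 85.76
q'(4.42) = 36.21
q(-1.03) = 13.49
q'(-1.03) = -9.68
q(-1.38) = 17.39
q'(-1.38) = -12.63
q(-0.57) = 9.92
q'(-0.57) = -5.81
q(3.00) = 42.84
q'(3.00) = 24.25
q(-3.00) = 48.90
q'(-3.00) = -26.27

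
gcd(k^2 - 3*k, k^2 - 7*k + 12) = k - 3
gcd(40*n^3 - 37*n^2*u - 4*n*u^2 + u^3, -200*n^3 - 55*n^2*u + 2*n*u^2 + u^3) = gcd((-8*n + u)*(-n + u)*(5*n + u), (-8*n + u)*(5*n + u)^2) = -40*n^2 - 3*n*u + u^2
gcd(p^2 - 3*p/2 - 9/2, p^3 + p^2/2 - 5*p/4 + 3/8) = p + 3/2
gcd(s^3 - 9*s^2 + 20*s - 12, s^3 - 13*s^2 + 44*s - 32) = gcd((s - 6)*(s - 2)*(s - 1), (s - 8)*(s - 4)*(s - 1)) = s - 1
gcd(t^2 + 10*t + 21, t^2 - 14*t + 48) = 1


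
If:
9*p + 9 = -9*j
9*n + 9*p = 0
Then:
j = -p - 1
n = -p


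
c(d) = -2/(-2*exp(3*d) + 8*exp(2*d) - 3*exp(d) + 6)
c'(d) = -2*(6*exp(3*d) - 16*exp(2*d) + 3*exp(d))/(-2*exp(3*d) + 8*exp(2*d) - 3*exp(d) + 6)^2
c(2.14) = 0.00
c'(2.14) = -0.01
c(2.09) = 0.00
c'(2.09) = -0.01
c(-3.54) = -0.34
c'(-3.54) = -0.00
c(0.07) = -0.21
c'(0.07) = 0.17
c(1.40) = 0.25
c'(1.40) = -4.68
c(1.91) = 0.01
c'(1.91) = -0.03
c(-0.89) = -0.33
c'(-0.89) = 0.06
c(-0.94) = -0.34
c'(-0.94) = 0.05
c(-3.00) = -0.34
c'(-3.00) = -0.00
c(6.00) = 0.00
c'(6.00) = 0.00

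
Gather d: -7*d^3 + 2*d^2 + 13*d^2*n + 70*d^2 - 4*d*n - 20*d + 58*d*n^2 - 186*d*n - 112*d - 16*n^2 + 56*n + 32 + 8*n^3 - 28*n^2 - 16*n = -7*d^3 + d^2*(13*n + 72) + d*(58*n^2 - 190*n - 132) + 8*n^3 - 44*n^2 + 40*n + 32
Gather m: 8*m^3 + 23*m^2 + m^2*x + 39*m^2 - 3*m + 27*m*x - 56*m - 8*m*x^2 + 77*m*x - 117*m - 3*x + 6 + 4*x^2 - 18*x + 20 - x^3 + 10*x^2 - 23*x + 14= 8*m^3 + m^2*(x + 62) + m*(-8*x^2 + 104*x - 176) - x^3 + 14*x^2 - 44*x + 40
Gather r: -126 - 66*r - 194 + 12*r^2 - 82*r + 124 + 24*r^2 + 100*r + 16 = 36*r^2 - 48*r - 180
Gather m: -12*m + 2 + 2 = 4 - 12*m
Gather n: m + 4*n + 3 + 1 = m + 4*n + 4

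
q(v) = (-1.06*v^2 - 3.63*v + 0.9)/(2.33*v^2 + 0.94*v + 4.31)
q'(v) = (-4.66*v - 0.94)*(-1.06*v^2 - 3.63*v + 0.9)/(2.33*v^2 + 0.94*v + 4.31)^2 + (-2.12*v - 3.63)/(2.33*v^2 + 0.94*v + 4.31) = (7.4615*v^2 - 13.3312*v - 16.4913)/(5.4289*v^4 + 4.3804*v^3 + 20.9682*v^2 + 8.1028*v + 18.5761)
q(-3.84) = -0.02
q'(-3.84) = 0.12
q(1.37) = -0.61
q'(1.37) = -0.21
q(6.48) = -0.62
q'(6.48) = 0.02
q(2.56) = -0.70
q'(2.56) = -0.00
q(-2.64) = 0.17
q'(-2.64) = 0.22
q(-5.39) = -0.15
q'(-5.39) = 0.06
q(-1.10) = 0.59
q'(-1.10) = 0.19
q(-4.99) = -0.13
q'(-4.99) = 0.07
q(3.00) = -0.70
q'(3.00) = 0.01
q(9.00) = -0.58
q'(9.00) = 0.01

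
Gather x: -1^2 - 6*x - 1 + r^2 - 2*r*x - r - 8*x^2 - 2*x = r^2 - r - 8*x^2 + x*(-2*r - 8) - 2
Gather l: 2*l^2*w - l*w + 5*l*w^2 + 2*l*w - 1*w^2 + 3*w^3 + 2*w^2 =2*l^2*w + l*(5*w^2 + w) + 3*w^3 + w^2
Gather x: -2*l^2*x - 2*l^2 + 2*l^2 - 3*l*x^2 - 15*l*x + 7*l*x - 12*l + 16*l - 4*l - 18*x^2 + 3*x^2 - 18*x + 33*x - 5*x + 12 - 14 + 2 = x^2*(-3*l - 15) + x*(-2*l^2 - 8*l + 10)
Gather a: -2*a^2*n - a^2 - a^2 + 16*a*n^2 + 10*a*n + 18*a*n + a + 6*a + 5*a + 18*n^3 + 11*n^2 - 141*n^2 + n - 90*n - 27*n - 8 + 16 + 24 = a^2*(-2*n - 2) + a*(16*n^2 + 28*n + 12) + 18*n^3 - 130*n^2 - 116*n + 32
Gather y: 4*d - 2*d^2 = -2*d^2 + 4*d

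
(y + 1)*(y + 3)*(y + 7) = y^3 + 11*y^2 + 31*y + 21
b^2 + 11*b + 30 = (b + 5)*(b + 6)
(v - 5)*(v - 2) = v^2 - 7*v + 10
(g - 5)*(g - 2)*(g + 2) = g^3 - 5*g^2 - 4*g + 20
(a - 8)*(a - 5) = a^2 - 13*a + 40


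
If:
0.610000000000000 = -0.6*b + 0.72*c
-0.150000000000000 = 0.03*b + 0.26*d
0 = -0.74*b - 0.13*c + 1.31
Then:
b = 1.41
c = 2.03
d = -0.74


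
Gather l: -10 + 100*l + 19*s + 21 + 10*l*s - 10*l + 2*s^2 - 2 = l*(10*s + 90) + 2*s^2 + 19*s + 9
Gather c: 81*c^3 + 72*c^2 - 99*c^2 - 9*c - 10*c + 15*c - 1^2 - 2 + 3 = 81*c^3 - 27*c^2 - 4*c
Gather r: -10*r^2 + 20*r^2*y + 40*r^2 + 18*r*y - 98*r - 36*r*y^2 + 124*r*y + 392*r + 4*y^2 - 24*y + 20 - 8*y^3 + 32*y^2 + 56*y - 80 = r^2*(20*y + 30) + r*(-36*y^2 + 142*y + 294) - 8*y^3 + 36*y^2 + 32*y - 60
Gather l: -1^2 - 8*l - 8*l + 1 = -16*l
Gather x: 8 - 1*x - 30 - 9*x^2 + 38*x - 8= -9*x^2 + 37*x - 30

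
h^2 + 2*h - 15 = (h - 3)*(h + 5)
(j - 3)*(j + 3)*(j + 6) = j^3 + 6*j^2 - 9*j - 54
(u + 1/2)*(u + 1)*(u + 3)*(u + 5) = u^4 + 19*u^3/2 + 55*u^2/2 + 53*u/2 + 15/2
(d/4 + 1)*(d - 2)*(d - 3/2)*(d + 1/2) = d^4/4 + d^3/4 - 43*d^2/16 + 13*d/8 + 3/2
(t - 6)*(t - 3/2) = t^2 - 15*t/2 + 9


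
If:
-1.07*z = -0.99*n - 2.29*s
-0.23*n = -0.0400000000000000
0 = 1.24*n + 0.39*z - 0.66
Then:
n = 0.17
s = 0.46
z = 1.14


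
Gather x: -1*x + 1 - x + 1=2 - 2*x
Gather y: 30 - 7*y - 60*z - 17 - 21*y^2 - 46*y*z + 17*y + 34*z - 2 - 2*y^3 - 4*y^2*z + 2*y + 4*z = -2*y^3 + y^2*(-4*z - 21) + y*(12 - 46*z) - 22*z + 11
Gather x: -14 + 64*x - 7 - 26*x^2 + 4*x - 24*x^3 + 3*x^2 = -24*x^3 - 23*x^2 + 68*x - 21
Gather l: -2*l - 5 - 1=-2*l - 6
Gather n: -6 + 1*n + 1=n - 5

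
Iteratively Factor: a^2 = (a)*(a)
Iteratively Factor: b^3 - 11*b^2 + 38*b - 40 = (b - 4)*(b^2 - 7*b + 10) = (b - 5)*(b - 4)*(b - 2)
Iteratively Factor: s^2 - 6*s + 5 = (s - 5)*(s - 1)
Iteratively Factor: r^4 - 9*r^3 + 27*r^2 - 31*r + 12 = (r - 3)*(r^3 - 6*r^2 + 9*r - 4) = (r - 3)*(r - 1)*(r^2 - 5*r + 4) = (r - 3)*(r - 1)^2*(r - 4)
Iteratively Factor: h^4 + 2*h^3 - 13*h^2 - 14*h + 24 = (h + 4)*(h^3 - 2*h^2 - 5*h + 6) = (h - 3)*(h + 4)*(h^2 + h - 2) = (h - 3)*(h - 1)*(h + 4)*(h + 2)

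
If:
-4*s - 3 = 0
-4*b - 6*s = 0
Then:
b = 9/8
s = -3/4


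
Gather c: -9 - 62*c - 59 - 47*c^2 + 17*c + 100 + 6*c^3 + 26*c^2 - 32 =6*c^3 - 21*c^2 - 45*c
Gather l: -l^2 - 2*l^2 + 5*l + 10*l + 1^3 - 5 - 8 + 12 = -3*l^2 + 15*l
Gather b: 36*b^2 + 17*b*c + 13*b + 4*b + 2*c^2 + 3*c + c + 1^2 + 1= 36*b^2 + b*(17*c + 17) + 2*c^2 + 4*c + 2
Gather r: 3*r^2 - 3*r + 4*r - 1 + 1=3*r^2 + r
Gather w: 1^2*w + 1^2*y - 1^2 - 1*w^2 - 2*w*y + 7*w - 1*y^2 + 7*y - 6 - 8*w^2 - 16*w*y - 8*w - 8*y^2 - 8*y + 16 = -9*w^2 - 18*w*y - 9*y^2 + 9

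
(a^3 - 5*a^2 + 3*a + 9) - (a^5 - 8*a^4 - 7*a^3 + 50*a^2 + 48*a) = -a^5 + 8*a^4 + 8*a^3 - 55*a^2 - 45*a + 9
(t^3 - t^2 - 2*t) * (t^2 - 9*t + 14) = t^5 - 10*t^4 + 21*t^3 + 4*t^2 - 28*t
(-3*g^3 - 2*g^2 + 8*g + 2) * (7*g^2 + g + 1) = -21*g^5 - 17*g^4 + 51*g^3 + 20*g^2 + 10*g + 2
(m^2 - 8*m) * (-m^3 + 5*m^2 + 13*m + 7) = -m^5 + 13*m^4 - 27*m^3 - 97*m^2 - 56*m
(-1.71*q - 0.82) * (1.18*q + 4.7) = -2.0178*q^2 - 9.0046*q - 3.854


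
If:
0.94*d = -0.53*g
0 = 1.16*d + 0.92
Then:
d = -0.79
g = 1.41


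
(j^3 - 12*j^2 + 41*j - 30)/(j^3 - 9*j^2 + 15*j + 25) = (j^2 - 7*j + 6)/(j^2 - 4*j - 5)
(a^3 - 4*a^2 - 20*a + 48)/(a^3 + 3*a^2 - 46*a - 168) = (a^2 - 8*a + 12)/(a^2 - a - 42)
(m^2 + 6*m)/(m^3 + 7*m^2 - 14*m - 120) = m/(m^2 + m - 20)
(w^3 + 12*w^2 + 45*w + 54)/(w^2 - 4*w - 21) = (w^2 + 9*w + 18)/(w - 7)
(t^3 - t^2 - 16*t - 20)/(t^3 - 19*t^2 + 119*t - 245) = (t^2 + 4*t + 4)/(t^2 - 14*t + 49)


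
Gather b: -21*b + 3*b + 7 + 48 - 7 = 48 - 18*b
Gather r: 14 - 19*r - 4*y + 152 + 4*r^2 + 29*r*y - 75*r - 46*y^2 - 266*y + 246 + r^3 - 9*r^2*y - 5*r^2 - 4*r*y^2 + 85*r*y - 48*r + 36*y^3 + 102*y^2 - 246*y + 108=r^3 + r^2*(-9*y - 1) + r*(-4*y^2 + 114*y - 142) + 36*y^3 + 56*y^2 - 516*y + 520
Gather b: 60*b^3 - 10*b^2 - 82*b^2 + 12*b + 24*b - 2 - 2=60*b^3 - 92*b^2 + 36*b - 4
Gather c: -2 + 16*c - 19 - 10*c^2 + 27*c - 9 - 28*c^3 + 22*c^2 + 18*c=-28*c^3 + 12*c^2 + 61*c - 30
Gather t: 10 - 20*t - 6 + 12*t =4 - 8*t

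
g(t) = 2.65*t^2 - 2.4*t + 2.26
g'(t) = 5.3*t - 2.4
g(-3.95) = 53.09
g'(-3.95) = -23.34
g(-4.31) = 61.83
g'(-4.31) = -25.24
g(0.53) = 1.73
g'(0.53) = 0.41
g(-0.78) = 5.74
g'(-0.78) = -6.53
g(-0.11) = 2.56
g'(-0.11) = -2.98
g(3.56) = 27.30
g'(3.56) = 16.47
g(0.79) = 2.02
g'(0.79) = 1.79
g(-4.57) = 68.57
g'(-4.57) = -26.62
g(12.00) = 355.06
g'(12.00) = 61.20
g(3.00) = 18.91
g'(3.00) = 13.50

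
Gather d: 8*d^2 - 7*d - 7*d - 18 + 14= 8*d^2 - 14*d - 4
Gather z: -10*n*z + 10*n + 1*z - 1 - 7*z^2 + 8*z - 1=10*n - 7*z^2 + z*(9 - 10*n) - 2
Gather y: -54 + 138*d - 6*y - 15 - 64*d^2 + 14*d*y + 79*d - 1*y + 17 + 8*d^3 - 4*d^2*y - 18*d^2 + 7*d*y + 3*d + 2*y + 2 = 8*d^3 - 82*d^2 + 220*d + y*(-4*d^2 + 21*d - 5) - 50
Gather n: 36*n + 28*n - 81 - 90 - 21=64*n - 192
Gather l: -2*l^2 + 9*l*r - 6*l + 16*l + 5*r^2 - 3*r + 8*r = -2*l^2 + l*(9*r + 10) + 5*r^2 + 5*r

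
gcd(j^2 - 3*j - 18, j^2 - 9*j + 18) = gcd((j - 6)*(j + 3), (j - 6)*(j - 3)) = j - 6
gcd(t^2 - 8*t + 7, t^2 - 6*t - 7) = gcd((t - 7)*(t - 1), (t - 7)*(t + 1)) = t - 7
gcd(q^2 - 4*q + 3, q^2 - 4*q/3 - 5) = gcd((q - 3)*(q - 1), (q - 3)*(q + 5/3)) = q - 3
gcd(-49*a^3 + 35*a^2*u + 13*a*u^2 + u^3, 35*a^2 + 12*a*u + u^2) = 7*a + u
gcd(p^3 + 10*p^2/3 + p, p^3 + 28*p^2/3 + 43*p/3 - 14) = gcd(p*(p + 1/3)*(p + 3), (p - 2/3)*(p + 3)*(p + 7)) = p + 3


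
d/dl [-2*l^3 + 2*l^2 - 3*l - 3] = -6*l^2 + 4*l - 3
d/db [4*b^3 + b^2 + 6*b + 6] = 12*b^2 + 2*b + 6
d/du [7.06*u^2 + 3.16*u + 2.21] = 14.12*u + 3.16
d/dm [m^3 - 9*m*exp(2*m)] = 3*m^2 - 18*m*exp(2*m) - 9*exp(2*m)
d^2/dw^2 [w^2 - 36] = 2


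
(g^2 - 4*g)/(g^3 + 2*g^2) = (g - 4)/(g*(g + 2))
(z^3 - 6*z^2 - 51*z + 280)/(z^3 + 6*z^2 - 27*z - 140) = (z - 8)/(z + 4)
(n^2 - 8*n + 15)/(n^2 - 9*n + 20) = (n - 3)/(n - 4)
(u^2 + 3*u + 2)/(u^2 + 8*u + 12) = (u + 1)/(u + 6)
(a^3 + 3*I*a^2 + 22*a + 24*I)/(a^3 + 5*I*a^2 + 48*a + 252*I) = (a^2 - 3*I*a + 4)/(a^2 - I*a + 42)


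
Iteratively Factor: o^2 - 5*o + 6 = (o - 3)*(o - 2)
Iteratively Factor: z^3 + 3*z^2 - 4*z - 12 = (z + 2)*(z^2 + z - 6) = (z + 2)*(z + 3)*(z - 2)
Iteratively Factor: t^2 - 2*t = (t - 2)*(t)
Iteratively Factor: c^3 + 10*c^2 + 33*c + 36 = (c + 3)*(c^2 + 7*c + 12) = (c + 3)*(c + 4)*(c + 3)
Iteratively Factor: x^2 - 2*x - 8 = (x + 2)*(x - 4)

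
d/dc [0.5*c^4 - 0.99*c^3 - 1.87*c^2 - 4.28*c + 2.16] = 2.0*c^3 - 2.97*c^2 - 3.74*c - 4.28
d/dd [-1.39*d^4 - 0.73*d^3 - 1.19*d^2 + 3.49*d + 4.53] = -5.56*d^3 - 2.19*d^2 - 2.38*d + 3.49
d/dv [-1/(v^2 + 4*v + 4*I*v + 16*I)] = 2*(v + 2 + 2*I)/(v^2 + 4*v + 4*I*v + 16*I)^2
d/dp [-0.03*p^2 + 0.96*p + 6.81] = 0.96 - 0.06*p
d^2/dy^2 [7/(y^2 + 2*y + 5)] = 14*(-y^2 - 2*y + 4*(y + 1)^2 - 5)/(y^2 + 2*y + 5)^3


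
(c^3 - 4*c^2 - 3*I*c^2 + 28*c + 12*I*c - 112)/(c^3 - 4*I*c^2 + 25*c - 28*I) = (c - 4)/(c - I)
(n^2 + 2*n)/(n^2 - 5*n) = (n + 2)/(n - 5)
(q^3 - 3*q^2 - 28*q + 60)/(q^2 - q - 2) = (q^2 - q - 30)/(q + 1)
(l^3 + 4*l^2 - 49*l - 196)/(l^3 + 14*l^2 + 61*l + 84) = (l - 7)/(l + 3)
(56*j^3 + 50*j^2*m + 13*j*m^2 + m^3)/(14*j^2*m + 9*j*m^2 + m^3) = (4*j + m)/m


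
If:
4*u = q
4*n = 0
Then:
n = 0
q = 4*u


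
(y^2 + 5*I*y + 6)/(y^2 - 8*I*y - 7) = (y + 6*I)/(y - 7*I)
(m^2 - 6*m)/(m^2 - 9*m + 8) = m*(m - 6)/(m^2 - 9*m + 8)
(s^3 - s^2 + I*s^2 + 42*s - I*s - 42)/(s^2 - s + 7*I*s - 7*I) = s - 6*I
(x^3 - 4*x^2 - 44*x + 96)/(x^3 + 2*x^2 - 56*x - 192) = (x - 2)/(x + 4)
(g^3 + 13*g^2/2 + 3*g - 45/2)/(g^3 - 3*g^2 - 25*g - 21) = (2*g^2 + 7*g - 15)/(2*(g^2 - 6*g - 7))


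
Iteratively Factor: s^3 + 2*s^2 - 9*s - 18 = (s + 3)*(s^2 - s - 6) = (s - 3)*(s + 3)*(s + 2)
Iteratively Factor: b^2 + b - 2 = (b - 1)*(b + 2)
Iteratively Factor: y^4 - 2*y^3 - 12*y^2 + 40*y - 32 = (y - 2)*(y^3 - 12*y + 16) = (y - 2)*(y + 4)*(y^2 - 4*y + 4) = (y - 2)^2*(y + 4)*(y - 2)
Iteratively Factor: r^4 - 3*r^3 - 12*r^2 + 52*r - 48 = (r - 2)*(r^3 - r^2 - 14*r + 24) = (r - 3)*(r - 2)*(r^2 + 2*r - 8) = (r - 3)*(r - 2)*(r + 4)*(r - 2)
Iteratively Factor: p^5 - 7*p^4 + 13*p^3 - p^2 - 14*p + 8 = (p - 2)*(p^4 - 5*p^3 + 3*p^2 + 5*p - 4) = (p - 4)*(p - 2)*(p^3 - p^2 - p + 1) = (p - 4)*(p - 2)*(p - 1)*(p^2 - 1) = (p - 4)*(p - 2)*(p - 1)*(p + 1)*(p - 1)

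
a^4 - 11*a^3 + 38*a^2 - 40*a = a*(a - 5)*(a - 4)*(a - 2)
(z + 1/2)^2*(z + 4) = z^3 + 5*z^2 + 17*z/4 + 1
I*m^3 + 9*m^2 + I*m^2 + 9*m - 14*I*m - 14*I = (m - 7*I)*(m - 2*I)*(I*m + I)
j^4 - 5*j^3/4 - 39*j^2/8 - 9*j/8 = j*(j - 3)*(j + 1/4)*(j + 3/2)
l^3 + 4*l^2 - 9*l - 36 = (l - 3)*(l + 3)*(l + 4)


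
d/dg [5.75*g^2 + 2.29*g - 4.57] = 11.5*g + 2.29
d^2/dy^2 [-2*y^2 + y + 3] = -4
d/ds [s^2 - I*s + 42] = 2*s - I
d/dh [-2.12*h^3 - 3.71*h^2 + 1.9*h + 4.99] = -6.36*h^2 - 7.42*h + 1.9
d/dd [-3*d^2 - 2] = -6*d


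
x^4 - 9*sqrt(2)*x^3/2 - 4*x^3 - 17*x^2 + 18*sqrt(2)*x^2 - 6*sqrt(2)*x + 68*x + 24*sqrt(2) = (x - 4)*(x - 6*sqrt(2))*(x + sqrt(2)/2)*(x + sqrt(2))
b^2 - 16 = (b - 4)*(b + 4)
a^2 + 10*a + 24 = (a + 4)*(a + 6)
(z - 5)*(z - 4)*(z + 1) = z^3 - 8*z^2 + 11*z + 20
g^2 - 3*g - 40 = (g - 8)*(g + 5)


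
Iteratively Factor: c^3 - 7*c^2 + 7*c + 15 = (c - 3)*(c^2 - 4*c - 5) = (c - 5)*(c - 3)*(c + 1)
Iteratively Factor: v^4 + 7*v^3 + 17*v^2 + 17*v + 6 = (v + 3)*(v^3 + 4*v^2 + 5*v + 2) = (v + 1)*(v + 3)*(v^2 + 3*v + 2) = (v + 1)^2*(v + 3)*(v + 2)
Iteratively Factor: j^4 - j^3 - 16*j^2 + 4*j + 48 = (j + 2)*(j^3 - 3*j^2 - 10*j + 24) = (j + 2)*(j + 3)*(j^2 - 6*j + 8) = (j - 4)*(j + 2)*(j + 3)*(j - 2)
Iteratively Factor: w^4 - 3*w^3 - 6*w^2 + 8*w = (w - 4)*(w^3 + w^2 - 2*w) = w*(w - 4)*(w^2 + w - 2) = w*(w - 4)*(w + 2)*(w - 1)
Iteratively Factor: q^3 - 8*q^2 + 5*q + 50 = (q - 5)*(q^2 - 3*q - 10) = (q - 5)*(q + 2)*(q - 5)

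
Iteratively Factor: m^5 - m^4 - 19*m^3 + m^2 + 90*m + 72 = (m - 4)*(m^4 + 3*m^3 - 7*m^2 - 27*m - 18) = (m - 4)*(m + 1)*(m^3 + 2*m^2 - 9*m - 18) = (m - 4)*(m - 3)*(m + 1)*(m^2 + 5*m + 6) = (m - 4)*(m - 3)*(m + 1)*(m + 3)*(m + 2)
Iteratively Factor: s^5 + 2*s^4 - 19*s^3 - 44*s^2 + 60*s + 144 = (s + 3)*(s^4 - s^3 - 16*s^2 + 4*s + 48) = (s - 2)*(s + 3)*(s^3 + s^2 - 14*s - 24) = (s - 2)*(s + 2)*(s + 3)*(s^2 - s - 12) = (s - 2)*(s + 2)*(s + 3)^2*(s - 4)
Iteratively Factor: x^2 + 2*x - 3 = (x + 3)*(x - 1)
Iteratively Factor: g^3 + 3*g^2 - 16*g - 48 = (g - 4)*(g^2 + 7*g + 12) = (g - 4)*(g + 4)*(g + 3)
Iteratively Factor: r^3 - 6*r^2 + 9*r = (r)*(r^2 - 6*r + 9) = r*(r - 3)*(r - 3)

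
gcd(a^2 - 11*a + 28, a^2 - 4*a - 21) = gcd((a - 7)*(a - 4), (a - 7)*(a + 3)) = a - 7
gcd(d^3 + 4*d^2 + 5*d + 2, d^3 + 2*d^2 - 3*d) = 1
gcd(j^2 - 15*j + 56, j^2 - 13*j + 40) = j - 8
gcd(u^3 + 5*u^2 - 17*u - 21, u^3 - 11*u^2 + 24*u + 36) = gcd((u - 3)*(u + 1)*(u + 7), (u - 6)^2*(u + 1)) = u + 1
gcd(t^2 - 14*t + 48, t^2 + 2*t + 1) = 1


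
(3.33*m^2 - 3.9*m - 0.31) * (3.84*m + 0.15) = 12.7872*m^3 - 14.4765*m^2 - 1.7754*m - 0.0465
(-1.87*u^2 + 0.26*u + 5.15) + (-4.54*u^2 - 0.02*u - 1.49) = -6.41*u^2 + 0.24*u + 3.66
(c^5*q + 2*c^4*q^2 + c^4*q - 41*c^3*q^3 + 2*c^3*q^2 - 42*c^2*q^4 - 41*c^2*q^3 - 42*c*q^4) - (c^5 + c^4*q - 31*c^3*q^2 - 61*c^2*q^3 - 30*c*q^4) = c^5*q - c^5 + 2*c^4*q^2 - 41*c^3*q^3 + 33*c^3*q^2 - 42*c^2*q^4 + 20*c^2*q^3 - 12*c*q^4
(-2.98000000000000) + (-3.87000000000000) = -6.85000000000000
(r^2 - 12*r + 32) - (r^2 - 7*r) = 32 - 5*r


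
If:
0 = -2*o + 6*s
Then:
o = 3*s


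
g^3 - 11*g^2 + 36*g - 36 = (g - 6)*(g - 3)*(g - 2)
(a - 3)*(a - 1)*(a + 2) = a^3 - 2*a^2 - 5*a + 6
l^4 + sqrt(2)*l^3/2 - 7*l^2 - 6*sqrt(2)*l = l*(l - 2*sqrt(2))*(l + sqrt(2))*(l + 3*sqrt(2)/2)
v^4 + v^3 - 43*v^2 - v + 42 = (v - 6)*(v - 1)*(v + 1)*(v + 7)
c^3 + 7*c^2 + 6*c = c*(c + 1)*(c + 6)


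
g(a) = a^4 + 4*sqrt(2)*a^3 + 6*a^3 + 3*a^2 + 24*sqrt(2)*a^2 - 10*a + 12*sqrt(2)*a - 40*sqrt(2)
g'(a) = 4*a^3 + 12*sqrt(2)*a^2 + 18*a^2 + 6*a + 48*sqrt(2)*a - 10 + 12*sqrt(2)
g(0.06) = -56.01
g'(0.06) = 11.53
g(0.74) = -26.16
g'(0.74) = 82.41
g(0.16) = -54.46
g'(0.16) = 19.70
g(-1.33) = -24.79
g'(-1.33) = -38.84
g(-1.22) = -29.04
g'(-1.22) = -38.38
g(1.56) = 94.38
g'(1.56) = 222.52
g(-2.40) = 11.52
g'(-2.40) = -24.21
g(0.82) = -19.13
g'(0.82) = 93.27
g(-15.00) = 19433.74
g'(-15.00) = -6732.89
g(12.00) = 46225.64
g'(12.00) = 12841.32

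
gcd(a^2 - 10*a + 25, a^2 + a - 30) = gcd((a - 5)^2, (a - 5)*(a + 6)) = a - 5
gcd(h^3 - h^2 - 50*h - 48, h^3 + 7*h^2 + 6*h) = h^2 + 7*h + 6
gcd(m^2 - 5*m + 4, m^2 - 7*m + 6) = m - 1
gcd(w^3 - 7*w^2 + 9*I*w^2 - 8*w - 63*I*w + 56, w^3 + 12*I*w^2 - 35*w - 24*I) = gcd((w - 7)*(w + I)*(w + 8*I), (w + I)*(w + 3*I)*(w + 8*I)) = w^2 + 9*I*w - 8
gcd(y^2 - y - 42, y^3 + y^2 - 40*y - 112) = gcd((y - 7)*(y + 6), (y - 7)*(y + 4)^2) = y - 7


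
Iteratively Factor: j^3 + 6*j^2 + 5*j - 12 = (j + 3)*(j^2 + 3*j - 4) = (j + 3)*(j + 4)*(j - 1)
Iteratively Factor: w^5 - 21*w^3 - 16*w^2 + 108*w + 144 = (w - 4)*(w^4 + 4*w^3 - 5*w^2 - 36*w - 36) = (w - 4)*(w + 3)*(w^3 + w^2 - 8*w - 12) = (w - 4)*(w + 2)*(w + 3)*(w^2 - w - 6) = (w - 4)*(w + 2)^2*(w + 3)*(w - 3)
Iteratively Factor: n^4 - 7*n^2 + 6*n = (n - 2)*(n^3 + 2*n^2 - 3*n) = n*(n - 2)*(n^2 + 2*n - 3) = n*(n - 2)*(n - 1)*(n + 3)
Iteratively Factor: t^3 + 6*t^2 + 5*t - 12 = (t - 1)*(t^2 + 7*t + 12) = (t - 1)*(t + 3)*(t + 4)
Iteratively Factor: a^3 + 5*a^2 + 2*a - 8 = (a + 2)*(a^2 + 3*a - 4) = (a - 1)*(a + 2)*(a + 4)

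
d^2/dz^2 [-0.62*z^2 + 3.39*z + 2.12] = -1.24000000000000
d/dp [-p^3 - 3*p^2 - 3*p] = -3*p^2 - 6*p - 3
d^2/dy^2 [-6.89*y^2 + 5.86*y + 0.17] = -13.7800000000000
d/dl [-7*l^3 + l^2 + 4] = l*(2 - 21*l)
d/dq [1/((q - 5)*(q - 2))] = (7 - 2*q)/(q^4 - 14*q^3 + 69*q^2 - 140*q + 100)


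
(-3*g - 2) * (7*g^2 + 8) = -21*g^3 - 14*g^2 - 24*g - 16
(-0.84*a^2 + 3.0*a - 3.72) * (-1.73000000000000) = 1.4532*a^2 - 5.19*a + 6.4356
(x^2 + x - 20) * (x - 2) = x^3 - x^2 - 22*x + 40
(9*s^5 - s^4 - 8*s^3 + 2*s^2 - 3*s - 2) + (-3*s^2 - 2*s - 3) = 9*s^5 - s^4 - 8*s^3 - s^2 - 5*s - 5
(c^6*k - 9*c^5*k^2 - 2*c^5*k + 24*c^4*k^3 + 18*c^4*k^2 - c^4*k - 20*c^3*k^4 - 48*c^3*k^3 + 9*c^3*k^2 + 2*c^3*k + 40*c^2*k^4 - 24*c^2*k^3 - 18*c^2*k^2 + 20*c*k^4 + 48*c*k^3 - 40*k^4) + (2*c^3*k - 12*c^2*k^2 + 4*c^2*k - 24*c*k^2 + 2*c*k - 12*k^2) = c^6*k - 9*c^5*k^2 - 2*c^5*k + 24*c^4*k^3 + 18*c^4*k^2 - c^4*k - 20*c^3*k^4 - 48*c^3*k^3 + 9*c^3*k^2 + 4*c^3*k + 40*c^2*k^4 - 24*c^2*k^3 - 30*c^2*k^2 + 4*c^2*k + 20*c*k^4 + 48*c*k^3 - 24*c*k^2 + 2*c*k - 40*k^4 - 12*k^2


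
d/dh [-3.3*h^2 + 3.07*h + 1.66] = 3.07 - 6.6*h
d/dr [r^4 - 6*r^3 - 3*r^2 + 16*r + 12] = 4*r^3 - 18*r^2 - 6*r + 16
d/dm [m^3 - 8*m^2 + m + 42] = 3*m^2 - 16*m + 1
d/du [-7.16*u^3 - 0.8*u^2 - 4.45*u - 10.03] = -21.48*u^2 - 1.6*u - 4.45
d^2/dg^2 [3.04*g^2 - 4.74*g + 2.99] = 6.08000000000000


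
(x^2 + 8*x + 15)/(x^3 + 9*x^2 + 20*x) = (x + 3)/(x*(x + 4))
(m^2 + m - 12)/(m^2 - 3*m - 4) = (-m^2 - m + 12)/(-m^2 + 3*m + 4)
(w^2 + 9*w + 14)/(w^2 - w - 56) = (w + 2)/(w - 8)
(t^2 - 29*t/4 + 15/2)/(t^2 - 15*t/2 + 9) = (4*t - 5)/(2*(2*t - 3))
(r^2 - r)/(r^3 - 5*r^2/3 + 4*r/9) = 9*(r - 1)/(9*r^2 - 15*r + 4)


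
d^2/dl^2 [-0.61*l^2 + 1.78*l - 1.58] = -1.22000000000000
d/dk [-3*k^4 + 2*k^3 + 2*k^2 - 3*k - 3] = -12*k^3 + 6*k^2 + 4*k - 3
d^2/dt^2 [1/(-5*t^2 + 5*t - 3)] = 10*(5*t^2 - 5*t - 5*(2*t - 1)^2 + 3)/(5*t^2 - 5*t + 3)^3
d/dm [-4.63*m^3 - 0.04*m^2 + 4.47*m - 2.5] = -13.89*m^2 - 0.08*m + 4.47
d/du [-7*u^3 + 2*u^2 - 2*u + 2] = -21*u^2 + 4*u - 2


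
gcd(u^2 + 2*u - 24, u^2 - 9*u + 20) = u - 4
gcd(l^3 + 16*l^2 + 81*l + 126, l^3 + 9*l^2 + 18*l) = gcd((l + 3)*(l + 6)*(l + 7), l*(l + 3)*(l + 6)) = l^2 + 9*l + 18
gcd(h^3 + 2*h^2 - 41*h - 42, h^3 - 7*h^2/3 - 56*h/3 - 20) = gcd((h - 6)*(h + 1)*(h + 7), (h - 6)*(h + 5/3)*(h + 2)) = h - 6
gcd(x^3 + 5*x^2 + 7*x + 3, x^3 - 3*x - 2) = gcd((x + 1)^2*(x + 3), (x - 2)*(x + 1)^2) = x^2 + 2*x + 1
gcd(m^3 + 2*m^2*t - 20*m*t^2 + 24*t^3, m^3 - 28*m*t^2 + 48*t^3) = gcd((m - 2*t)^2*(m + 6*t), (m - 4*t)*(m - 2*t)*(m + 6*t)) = -m^2 - 4*m*t + 12*t^2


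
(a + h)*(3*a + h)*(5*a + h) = 15*a^3 + 23*a^2*h + 9*a*h^2 + h^3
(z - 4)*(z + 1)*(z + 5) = z^3 + 2*z^2 - 19*z - 20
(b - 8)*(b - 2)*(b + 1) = b^3 - 9*b^2 + 6*b + 16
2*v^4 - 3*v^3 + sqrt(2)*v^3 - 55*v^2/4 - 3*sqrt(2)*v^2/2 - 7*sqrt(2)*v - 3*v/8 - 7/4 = (v - 7/2)*(v + 2)*(sqrt(2)*v + 1/2)^2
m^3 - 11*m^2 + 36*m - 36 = (m - 6)*(m - 3)*(m - 2)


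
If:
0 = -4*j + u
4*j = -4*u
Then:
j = 0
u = 0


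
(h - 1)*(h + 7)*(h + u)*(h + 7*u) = h^4 + 8*h^3*u + 6*h^3 + 7*h^2*u^2 + 48*h^2*u - 7*h^2 + 42*h*u^2 - 56*h*u - 49*u^2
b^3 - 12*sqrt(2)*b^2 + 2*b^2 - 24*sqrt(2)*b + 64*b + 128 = (b + 2)*(b - 8*sqrt(2))*(b - 4*sqrt(2))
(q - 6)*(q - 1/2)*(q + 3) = q^3 - 7*q^2/2 - 33*q/2 + 9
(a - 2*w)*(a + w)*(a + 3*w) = a^3 + 2*a^2*w - 5*a*w^2 - 6*w^3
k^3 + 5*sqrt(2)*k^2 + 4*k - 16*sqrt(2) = (k - sqrt(2))*(k + 2*sqrt(2))*(k + 4*sqrt(2))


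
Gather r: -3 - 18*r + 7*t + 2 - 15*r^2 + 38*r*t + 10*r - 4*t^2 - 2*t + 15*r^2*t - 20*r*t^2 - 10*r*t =r^2*(15*t - 15) + r*(-20*t^2 + 28*t - 8) - 4*t^2 + 5*t - 1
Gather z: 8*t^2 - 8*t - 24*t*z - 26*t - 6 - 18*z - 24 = 8*t^2 - 34*t + z*(-24*t - 18) - 30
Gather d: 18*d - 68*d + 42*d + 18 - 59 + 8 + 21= -8*d - 12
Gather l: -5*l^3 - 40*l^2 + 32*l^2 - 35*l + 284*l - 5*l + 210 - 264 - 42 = -5*l^3 - 8*l^2 + 244*l - 96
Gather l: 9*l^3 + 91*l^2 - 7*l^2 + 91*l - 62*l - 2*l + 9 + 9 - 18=9*l^3 + 84*l^2 + 27*l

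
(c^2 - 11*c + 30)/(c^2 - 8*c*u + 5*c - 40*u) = (c^2 - 11*c + 30)/(c^2 - 8*c*u + 5*c - 40*u)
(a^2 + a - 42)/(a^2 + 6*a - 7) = (a - 6)/(a - 1)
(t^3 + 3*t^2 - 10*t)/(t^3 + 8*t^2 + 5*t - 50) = t/(t + 5)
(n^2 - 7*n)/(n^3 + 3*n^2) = (n - 7)/(n*(n + 3))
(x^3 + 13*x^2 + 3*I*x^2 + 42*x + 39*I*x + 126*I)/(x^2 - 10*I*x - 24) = (x^3 + x^2*(13 + 3*I) + x*(42 + 39*I) + 126*I)/(x^2 - 10*I*x - 24)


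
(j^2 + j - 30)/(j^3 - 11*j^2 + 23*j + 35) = (j + 6)/(j^2 - 6*j - 7)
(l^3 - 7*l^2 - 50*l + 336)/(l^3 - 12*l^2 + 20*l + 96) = (l + 7)/(l + 2)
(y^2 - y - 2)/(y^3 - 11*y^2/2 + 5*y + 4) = 2*(y + 1)/(2*y^2 - 7*y - 4)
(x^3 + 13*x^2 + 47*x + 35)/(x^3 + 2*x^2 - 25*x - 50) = (x^2 + 8*x + 7)/(x^2 - 3*x - 10)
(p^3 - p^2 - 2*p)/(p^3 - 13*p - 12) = p*(p - 2)/(p^2 - p - 12)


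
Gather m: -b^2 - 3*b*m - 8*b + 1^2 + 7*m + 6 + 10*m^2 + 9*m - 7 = -b^2 - 8*b + 10*m^2 + m*(16 - 3*b)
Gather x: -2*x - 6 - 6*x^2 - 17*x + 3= -6*x^2 - 19*x - 3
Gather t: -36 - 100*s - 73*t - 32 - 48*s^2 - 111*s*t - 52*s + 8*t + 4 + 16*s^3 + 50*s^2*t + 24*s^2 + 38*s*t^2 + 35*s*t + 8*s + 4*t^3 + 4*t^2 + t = 16*s^3 - 24*s^2 - 144*s + 4*t^3 + t^2*(38*s + 4) + t*(50*s^2 - 76*s - 64) - 64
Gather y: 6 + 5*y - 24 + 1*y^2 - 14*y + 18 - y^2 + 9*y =0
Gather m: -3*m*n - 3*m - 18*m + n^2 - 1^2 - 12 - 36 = m*(-3*n - 21) + n^2 - 49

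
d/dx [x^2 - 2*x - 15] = 2*x - 2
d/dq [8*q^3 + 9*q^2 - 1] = 6*q*(4*q + 3)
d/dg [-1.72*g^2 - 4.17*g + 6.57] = -3.44*g - 4.17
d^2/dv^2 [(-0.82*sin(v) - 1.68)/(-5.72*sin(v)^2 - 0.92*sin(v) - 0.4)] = (-26.829088*sin(v)^5 - 215.55248*sin(v)^4 + 38.39264*sin(v)^3 + 344.05664*sin(v)^2 + 42.275072*sin(v) - 5.44729599999999)/(5.72*sin(v)^2 + 0.92*sin(v) + 0.4)^3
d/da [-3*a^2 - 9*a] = -6*a - 9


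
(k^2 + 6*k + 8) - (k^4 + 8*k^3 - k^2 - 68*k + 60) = -k^4 - 8*k^3 + 2*k^2 + 74*k - 52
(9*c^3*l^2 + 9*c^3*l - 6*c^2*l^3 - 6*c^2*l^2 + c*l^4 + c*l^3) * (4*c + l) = 36*c^4*l^2 + 36*c^4*l - 15*c^3*l^3 - 15*c^3*l^2 - 2*c^2*l^4 - 2*c^2*l^3 + c*l^5 + c*l^4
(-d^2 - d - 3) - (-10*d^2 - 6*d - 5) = 9*d^2 + 5*d + 2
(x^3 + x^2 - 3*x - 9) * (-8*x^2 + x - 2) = -8*x^5 - 7*x^4 + 23*x^3 + 67*x^2 - 3*x + 18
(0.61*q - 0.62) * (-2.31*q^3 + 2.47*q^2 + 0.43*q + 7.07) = -1.4091*q^4 + 2.9389*q^3 - 1.2691*q^2 + 4.0461*q - 4.3834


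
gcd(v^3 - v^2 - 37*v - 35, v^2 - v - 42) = v - 7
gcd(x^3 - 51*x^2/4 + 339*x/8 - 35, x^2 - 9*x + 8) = x - 8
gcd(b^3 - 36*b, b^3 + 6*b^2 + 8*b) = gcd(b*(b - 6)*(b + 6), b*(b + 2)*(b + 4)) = b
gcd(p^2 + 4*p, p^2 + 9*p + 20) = p + 4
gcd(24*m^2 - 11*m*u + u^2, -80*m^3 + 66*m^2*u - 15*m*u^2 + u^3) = -8*m + u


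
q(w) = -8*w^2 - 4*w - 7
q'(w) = -16*w - 4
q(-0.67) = -7.91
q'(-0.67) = 6.72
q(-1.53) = -19.61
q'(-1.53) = 20.48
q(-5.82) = -254.70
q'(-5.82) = 89.12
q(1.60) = -33.88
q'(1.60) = -29.60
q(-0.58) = -7.37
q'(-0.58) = 5.28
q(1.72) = -37.55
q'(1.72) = -31.52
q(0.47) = -10.65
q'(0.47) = -11.52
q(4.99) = -226.16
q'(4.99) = -83.84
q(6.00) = -319.00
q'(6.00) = -100.00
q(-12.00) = -1111.00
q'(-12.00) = 188.00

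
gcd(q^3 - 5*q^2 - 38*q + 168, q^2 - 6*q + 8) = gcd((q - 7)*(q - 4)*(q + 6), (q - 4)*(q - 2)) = q - 4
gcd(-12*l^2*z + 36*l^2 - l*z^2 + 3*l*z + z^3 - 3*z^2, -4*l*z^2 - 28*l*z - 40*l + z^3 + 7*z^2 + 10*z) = -4*l + z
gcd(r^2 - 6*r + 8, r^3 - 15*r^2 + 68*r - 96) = r - 4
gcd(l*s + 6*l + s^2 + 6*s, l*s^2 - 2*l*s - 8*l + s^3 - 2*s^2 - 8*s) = l + s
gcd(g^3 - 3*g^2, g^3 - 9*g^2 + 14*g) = g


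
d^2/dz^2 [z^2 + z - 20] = 2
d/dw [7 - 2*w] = -2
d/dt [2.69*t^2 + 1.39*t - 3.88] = 5.38*t + 1.39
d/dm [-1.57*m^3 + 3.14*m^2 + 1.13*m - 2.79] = -4.71*m^2 + 6.28*m + 1.13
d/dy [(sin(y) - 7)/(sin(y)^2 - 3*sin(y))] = (-cos(y) + 14/tan(y) - 21*cos(y)/sin(y)^2)/(sin(y) - 3)^2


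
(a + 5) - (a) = 5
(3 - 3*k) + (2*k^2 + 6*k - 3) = 2*k^2 + 3*k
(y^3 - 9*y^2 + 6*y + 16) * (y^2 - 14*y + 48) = y^5 - 23*y^4 + 180*y^3 - 500*y^2 + 64*y + 768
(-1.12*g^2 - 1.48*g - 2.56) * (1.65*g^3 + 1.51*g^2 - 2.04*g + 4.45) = -1.848*g^5 - 4.1332*g^4 - 4.174*g^3 - 5.8304*g^2 - 1.3636*g - 11.392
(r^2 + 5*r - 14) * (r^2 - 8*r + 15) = r^4 - 3*r^3 - 39*r^2 + 187*r - 210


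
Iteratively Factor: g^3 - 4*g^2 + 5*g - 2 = (g - 2)*(g^2 - 2*g + 1) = (g - 2)*(g - 1)*(g - 1)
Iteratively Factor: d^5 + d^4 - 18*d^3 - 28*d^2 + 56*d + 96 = (d + 2)*(d^4 - d^3 - 16*d^2 + 4*d + 48) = (d + 2)*(d + 3)*(d^3 - 4*d^2 - 4*d + 16) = (d + 2)^2*(d + 3)*(d^2 - 6*d + 8) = (d - 4)*(d + 2)^2*(d + 3)*(d - 2)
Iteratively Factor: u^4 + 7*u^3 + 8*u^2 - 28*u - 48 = (u + 3)*(u^3 + 4*u^2 - 4*u - 16) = (u + 3)*(u + 4)*(u^2 - 4) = (u + 2)*(u + 3)*(u + 4)*(u - 2)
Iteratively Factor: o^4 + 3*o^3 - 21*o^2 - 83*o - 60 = (o + 3)*(o^3 - 21*o - 20) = (o + 3)*(o + 4)*(o^2 - 4*o - 5) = (o - 5)*(o + 3)*(o + 4)*(o + 1)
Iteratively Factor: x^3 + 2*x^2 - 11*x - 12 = (x - 3)*(x^2 + 5*x + 4) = (x - 3)*(x + 4)*(x + 1)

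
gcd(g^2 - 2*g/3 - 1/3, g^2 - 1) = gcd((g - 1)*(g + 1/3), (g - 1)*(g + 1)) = g - 1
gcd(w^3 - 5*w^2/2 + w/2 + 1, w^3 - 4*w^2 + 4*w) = w - 2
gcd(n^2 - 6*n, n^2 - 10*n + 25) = 1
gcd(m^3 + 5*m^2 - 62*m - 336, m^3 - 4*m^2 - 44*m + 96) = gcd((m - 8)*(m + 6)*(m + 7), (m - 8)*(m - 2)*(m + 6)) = m^2 - 2*m - 48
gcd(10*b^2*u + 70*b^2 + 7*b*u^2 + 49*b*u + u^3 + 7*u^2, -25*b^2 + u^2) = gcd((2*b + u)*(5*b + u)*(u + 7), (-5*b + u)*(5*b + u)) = 5*b + u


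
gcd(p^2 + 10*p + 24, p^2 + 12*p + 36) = p + 6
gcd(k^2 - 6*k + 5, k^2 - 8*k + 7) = k - 1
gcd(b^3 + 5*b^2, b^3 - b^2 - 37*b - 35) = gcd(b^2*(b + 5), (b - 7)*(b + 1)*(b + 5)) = b + 5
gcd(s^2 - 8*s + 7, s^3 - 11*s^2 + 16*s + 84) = s - 7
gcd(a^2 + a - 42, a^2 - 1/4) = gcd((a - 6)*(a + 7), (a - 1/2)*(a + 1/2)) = 1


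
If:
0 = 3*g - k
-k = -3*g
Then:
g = k/3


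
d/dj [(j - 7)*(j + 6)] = 2*j - 1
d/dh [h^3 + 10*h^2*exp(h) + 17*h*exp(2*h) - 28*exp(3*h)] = 10*h^2*exp(h) + 3*h^2 + 34*h*exp(2*h) + 20*h*exp(h) - 84*exp(3*h) + 17*exp(2*h)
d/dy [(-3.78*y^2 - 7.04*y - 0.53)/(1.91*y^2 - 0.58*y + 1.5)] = (15.6388*y^2 - 9.3154*y - 10.8674)/(3.6481*y^4 - 2.2156*y^3 + 6.0664*y^2 - 1.74*y + 2.25)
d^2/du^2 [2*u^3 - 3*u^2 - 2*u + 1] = 12*u - 6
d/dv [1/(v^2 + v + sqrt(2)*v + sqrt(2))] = (-2*v - sqrt(2) - 1)/(v^2 + v + sqrt(2)*v + sqrt(2))^2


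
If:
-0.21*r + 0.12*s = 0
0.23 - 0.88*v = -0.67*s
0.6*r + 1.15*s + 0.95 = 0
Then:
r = -0.36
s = -0.64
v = -0.22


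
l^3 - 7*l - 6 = (l - 3)*(l + 1)*(l + 2)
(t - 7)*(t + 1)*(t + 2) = t^3 - 4*t^2 - 19*t - 14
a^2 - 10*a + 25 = (a - 5)^2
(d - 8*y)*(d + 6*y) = d^2 - 2*d*y - 48*y^2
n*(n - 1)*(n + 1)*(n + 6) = n^4 + 6*n^3 - n^2 - 6*n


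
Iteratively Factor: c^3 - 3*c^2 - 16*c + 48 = (c - 3)*(c^2 - 16) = (c - 3)*(c + 4)*(c - 4)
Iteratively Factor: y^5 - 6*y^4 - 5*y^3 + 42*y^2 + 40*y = (y)*(y^4 - 6*y^3 - 5*y^2 + 42*y + 40) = y*(y + 2)*(y^3 - 8*y^2 + 11*y + 20) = y*(y + 1)*(y + 2)*(y^2 - 9*y + 20) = y*(y - 5)*(y + 1)*(y + 2)*(y - 4)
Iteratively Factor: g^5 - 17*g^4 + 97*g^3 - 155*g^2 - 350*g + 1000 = (g - 5)*(g^4 - 12*g^3 + 37*g^2 + 30*g - 200) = (g - 5)*(g + 2)*(g^3 - 14*g^2 + 65*g - 100) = (g - 5)*(g - 4)*(g + 2)*(g^2 - 10*g + 25) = (g - 5)^2*(g - 4)*(g + 2)*(g - 5)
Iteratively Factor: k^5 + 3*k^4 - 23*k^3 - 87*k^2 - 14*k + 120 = (k + 2)*(k^4 + k^3 - 25*k^2 - 37*k + 60) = (k - 1)*(k + 2)*(k^3 + 2*k^2 - 23*k - 60) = (k - 5)*(k - 1)*(k + 2)*(k^2 + 7*k + 12) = (k - 5)*(k - 1)*(k + 2)*(k + 3)*(k + 4)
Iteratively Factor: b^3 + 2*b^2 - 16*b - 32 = (b + 4)*(b^2 - 2*b - 8) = (b + 2)*(b + 4)*(b - 4)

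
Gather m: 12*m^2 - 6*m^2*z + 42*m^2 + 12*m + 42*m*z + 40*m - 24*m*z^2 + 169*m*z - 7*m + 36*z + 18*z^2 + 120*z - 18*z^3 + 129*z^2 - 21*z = m^2*(54 - 6*z) + m*(-24*z^2 + 211*z + 45) - 18*z^3 + 147*z^2 + 135*z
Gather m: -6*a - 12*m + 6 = -6*a - 12*m + 6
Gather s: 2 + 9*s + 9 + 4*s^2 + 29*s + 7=4*s^2 + 38*s + 18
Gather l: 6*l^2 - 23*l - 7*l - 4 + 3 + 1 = 6*l^2 - 30*l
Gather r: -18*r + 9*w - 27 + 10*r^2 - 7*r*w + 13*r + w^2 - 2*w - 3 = 10*r^2 + r*(-7*w - 5) + w^2 + 7*w - 30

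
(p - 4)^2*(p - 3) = p^3 - 11*p^2 + 40*p - 48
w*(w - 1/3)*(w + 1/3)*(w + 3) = w^4 + 3*w^3 - w^2/9 - w/3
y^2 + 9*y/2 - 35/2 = (y - 5/2)*(y + 7)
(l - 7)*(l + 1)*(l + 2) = l^3 - 4*l^2 - 19*l - 14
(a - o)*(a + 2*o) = a^2 + a*o - 2*o^2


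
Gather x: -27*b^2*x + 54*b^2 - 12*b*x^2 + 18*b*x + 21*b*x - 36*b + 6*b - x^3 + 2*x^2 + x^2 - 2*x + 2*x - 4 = 54*b^2 - 30*b - x^3 + x^2*(3 - 12*b) + x*(-27*b^2 + 39*b) - 4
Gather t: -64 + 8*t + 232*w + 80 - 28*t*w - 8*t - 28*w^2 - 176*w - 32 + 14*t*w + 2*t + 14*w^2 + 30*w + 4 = t*(2 - 14*w) - 14*w^2 + 86*w - 12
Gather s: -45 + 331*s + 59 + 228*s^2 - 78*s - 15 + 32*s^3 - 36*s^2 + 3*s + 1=32*s^3 + 192*s^2 + 256*s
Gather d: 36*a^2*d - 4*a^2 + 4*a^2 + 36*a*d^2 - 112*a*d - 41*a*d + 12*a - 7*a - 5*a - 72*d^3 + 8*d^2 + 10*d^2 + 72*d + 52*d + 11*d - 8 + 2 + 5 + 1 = -72*d^3 + d^2*(36*a + 18) + d*(36*a^2 - 153*a + 135)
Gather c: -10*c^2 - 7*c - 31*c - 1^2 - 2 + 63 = -10*c^2 - 38*c + 60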